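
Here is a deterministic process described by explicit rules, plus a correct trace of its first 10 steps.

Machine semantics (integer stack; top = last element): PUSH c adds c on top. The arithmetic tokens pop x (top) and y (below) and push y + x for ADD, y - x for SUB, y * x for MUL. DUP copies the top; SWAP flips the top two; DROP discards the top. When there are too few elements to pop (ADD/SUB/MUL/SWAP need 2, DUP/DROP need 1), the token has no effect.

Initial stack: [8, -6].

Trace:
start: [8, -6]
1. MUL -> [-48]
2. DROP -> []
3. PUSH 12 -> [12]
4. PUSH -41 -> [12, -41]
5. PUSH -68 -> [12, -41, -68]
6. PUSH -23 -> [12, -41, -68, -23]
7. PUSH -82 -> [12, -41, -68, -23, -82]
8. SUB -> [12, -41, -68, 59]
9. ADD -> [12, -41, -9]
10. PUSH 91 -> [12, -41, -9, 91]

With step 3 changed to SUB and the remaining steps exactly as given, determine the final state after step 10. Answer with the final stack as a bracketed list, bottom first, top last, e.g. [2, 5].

(re-executing from step 3 with the substitution; state before step 3: [])
3. SUB -> []
4. PUSH -41 -> [-41]
5. PUSH -68 -> [-41, -68]
6. PUSH -23 -> [-41, -68, -23]
7. PUSH -82 -> [-41, -68, -23, -82]
8. SUB -> [-41, -68, 59]
9. ADD -> [-41, -9]
10. PUSH 91 -> [-41, -9, 91]

[-41, -9, 91]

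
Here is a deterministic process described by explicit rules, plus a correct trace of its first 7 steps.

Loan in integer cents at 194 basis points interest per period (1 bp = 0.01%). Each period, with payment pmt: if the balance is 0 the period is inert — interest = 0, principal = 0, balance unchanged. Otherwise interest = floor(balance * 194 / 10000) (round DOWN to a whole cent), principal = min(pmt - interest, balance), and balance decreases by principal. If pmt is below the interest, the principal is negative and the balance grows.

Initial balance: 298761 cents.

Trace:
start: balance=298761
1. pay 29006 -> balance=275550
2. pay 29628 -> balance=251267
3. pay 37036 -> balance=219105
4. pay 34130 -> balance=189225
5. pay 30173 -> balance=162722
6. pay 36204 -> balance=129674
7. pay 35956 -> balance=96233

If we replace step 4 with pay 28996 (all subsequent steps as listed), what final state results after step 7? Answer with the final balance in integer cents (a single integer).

(re-executing from step 4 with the substitution; state before step 4: balance=219105)
4. pay 28996 -> balance=194359
5. pay 30173 -> balance=167956
6. pay 36204 -> balance=135010
7. pay 35956 -> balance=101673

101673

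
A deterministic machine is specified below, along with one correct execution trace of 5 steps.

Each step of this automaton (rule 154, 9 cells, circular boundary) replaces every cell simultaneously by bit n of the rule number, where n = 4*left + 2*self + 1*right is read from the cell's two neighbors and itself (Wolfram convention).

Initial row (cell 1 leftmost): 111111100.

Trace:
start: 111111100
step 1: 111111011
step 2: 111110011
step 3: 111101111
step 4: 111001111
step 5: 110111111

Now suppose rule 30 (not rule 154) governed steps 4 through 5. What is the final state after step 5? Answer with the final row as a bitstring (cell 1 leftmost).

(re-executing steps 4..5 under rule 30; state before step 4: 111101111)
step 4: 000001000
step 5: 000011100

000011100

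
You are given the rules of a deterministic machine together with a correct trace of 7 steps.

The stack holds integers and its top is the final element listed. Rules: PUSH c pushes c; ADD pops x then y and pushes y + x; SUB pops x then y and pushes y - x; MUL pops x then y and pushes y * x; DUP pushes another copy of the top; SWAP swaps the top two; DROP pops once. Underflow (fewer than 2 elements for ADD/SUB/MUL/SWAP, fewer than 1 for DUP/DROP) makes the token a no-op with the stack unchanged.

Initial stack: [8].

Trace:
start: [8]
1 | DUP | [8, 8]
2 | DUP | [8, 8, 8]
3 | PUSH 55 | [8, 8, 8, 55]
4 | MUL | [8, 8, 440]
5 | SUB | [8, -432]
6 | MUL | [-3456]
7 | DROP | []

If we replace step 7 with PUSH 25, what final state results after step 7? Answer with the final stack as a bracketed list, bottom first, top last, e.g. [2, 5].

(re-executing from step 7 with the substitution; state before step 7: [-3456])
7 | PUSH 25 | [-3456, 25]

[-3456, 25]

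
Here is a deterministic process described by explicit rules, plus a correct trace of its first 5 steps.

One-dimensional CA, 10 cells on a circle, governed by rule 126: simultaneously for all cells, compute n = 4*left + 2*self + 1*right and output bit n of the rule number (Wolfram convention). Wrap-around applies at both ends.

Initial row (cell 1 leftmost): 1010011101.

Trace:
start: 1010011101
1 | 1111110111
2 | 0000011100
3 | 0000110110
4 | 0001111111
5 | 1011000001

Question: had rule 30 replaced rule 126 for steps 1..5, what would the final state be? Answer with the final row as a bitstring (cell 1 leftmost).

(re-executing steps 1..5 under rule 30; state before step 1: 1010011101)
1 | 0011110001
2 | 1110001011
3 | 0001011010
4 | 0011010011
5 | 1110011110

1110011110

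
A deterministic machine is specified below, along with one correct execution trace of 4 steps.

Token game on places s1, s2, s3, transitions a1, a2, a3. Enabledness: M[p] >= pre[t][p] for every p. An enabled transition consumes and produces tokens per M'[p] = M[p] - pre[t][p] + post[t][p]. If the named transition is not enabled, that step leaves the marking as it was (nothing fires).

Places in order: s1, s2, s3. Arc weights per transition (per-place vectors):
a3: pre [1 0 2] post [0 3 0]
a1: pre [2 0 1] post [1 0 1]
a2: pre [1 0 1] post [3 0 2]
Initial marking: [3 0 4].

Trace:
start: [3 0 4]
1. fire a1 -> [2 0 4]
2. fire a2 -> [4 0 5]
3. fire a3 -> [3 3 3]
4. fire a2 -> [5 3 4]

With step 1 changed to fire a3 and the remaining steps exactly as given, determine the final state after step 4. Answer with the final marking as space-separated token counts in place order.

5 6 2

(re-executing from step 1 with the substitution; state before step 1: [3 0 4])
1. fire a3 -> [2 3 2]
2. fire a2 -> [4 3 3]
3. fire a3 -> [3 6 1]
4. fire a2 -> [5 6 2]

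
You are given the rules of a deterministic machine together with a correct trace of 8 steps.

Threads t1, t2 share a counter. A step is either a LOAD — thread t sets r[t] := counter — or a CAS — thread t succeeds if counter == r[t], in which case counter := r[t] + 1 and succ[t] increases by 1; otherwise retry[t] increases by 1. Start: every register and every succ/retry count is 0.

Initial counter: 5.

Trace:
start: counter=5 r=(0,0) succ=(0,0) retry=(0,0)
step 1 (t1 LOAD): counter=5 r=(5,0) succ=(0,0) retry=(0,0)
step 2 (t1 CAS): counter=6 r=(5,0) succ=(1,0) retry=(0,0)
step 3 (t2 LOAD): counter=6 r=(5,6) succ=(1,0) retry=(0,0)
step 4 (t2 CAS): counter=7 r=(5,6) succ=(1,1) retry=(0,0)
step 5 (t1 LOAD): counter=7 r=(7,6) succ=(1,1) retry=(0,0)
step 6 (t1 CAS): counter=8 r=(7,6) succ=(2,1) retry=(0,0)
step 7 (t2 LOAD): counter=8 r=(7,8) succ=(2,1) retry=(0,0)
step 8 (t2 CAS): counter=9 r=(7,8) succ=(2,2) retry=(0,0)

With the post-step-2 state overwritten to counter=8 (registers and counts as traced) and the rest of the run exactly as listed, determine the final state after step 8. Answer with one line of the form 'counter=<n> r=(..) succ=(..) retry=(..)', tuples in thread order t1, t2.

state after step 2 := counter=8 r=(5,0) succ=(1,0) retry=(0,0)
step 3 (t2 LOAD): counter=8 r=(5,8) succ=(1,0) retry=(0,0)
step 4 (t2 CAS): counter=9 r=(5,8) succ=(1,1) retry=(0,0)
step 5 (t1 LOAD): counter=9 r=(9,8) succ=(1,1) retry=(0,0)
step 6 (t1 CAS): counter=10 r=(9,8) succ=(2,1) retry=(0,0)
step 7 (t2 LOAD): counter=10 r=(9,10) succ=(2,1) retry=(0,0)
step 8 (t2 CAS): counter=11 r=(9,10) succ=(2,2) retry=(0,0)

counter=11 r=(9,10) succ=(2,2) retry=(0,0)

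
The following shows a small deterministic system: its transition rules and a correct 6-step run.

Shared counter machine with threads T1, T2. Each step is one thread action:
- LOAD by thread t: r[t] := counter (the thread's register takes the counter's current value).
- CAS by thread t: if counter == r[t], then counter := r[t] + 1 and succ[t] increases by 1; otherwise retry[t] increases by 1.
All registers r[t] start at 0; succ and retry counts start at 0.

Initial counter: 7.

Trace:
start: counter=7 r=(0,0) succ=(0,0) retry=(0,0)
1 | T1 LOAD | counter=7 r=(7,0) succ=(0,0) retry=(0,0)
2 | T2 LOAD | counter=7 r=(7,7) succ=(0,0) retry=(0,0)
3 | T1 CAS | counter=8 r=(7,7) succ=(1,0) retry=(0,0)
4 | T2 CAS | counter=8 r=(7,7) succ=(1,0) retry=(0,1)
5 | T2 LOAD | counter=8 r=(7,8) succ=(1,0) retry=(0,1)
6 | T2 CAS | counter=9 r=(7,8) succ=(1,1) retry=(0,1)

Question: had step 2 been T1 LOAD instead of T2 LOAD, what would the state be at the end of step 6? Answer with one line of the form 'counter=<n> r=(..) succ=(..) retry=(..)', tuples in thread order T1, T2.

(re-executing from step 2 with the substitution; state before step 2: counter=7 r=(7,0) succ=(0,0) retry=(0,0))
2 | T1 LOAD | counter=7 r=(7,0) succ=(0,0) retry=(0,0)
3 | T1 CAS | counter=8 r=(7,0) succ=(1,0) retry=(0,0)
4 | T2 CAS | counter=8 r=(7,0) succ=(1,0) retry=(0,1)
5 | T2 LOAD | counter=8 r=(7,8) succ=(1,0) retry=(0,1)
6 | T2 CAS | counter=9 r=(7,8) succ=(1,1) retry=(0,1)

counter=9 r=(7,8) succ=(1,1) retry=(0,1)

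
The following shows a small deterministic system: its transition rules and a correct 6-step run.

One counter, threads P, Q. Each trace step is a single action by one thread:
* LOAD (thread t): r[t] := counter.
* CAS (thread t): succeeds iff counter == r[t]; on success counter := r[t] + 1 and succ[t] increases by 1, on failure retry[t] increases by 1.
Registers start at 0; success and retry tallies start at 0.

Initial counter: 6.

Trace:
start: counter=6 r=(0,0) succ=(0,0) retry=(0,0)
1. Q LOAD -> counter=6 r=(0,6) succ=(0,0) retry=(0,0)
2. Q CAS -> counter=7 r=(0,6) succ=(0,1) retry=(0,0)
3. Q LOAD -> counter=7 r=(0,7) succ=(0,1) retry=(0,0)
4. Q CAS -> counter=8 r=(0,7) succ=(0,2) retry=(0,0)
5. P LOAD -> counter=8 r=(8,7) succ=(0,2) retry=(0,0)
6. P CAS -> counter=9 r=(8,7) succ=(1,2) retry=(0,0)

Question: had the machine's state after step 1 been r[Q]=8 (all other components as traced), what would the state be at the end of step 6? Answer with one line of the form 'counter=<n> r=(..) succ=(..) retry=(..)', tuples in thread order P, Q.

counter=8 r=(7,6) succ=(1,1) retry=(0,1)

state after step 1 := counter=6 r=(0,8) succ=(0,0) retry=(0,0)
2. Q CAS -> counter=6 r=(0,8) succ=(0,0) retry=(0,1)
3. Q LOAD -> counter=6 r=(0,6) succ=(0,0) retry=(0,1)
4. Q CAS -> counter=7 r=(0,6) succ=(0,1) retry=(0,1)
5. P LOAD -> counter=7 r=(7,6) succ=(0,1) retry=(0,1)
6. P CAS -> counter=8 r=(7,6) succ=(1,1) retry=(0,1)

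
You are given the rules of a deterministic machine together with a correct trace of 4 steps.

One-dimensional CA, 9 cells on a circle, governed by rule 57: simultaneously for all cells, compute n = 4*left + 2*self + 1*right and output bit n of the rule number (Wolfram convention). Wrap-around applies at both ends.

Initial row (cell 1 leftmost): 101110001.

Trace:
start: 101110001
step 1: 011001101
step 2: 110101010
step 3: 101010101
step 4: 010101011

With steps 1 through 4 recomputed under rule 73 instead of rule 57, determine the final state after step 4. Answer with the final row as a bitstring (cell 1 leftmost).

(re-executing steps 1..4 under rule 73; state before step 1: 101110001)
step 1: 101010101
step 2: 100000001
step 3: 101111101
step 4: 101000101

101000101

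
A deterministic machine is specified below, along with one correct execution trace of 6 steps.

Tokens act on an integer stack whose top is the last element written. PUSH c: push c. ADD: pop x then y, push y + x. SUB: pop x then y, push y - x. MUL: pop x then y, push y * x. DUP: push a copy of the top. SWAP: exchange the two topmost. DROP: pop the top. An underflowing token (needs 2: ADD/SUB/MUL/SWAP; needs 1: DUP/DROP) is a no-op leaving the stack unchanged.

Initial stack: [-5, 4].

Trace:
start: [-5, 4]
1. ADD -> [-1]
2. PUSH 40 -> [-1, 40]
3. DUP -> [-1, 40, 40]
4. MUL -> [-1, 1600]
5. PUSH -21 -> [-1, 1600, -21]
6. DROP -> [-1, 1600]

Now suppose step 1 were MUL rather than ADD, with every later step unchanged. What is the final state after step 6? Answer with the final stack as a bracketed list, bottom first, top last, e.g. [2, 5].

[-20, 1600]

(re-executing from step 1 with the substitution; state before step 1: [-5, 4])
1. MUL -> [-20]
2. PUSH 40 -> [-20, 40]
3. DUP -> [-20, 40, 40]
4. MUL -> [-20, 1600]
5. PUSH -21 -> [-20, 1600, -21]
6. DROP -> [-20, 1600]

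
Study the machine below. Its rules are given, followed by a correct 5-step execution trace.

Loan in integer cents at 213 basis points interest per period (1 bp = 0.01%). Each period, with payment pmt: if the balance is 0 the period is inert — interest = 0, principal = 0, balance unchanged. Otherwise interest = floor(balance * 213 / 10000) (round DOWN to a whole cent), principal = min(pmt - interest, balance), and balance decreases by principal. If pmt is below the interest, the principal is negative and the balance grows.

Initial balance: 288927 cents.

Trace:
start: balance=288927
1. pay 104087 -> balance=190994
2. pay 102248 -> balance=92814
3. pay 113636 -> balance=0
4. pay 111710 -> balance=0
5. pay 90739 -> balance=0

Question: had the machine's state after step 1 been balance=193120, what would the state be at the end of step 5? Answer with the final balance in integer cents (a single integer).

0

state after step 1 := balance=193120
2. pay 102248 -> balance=94985
3. pay 113636 -> balance=0
4. pay 111710 -> balance=0
5. pay 90739 -> balance=0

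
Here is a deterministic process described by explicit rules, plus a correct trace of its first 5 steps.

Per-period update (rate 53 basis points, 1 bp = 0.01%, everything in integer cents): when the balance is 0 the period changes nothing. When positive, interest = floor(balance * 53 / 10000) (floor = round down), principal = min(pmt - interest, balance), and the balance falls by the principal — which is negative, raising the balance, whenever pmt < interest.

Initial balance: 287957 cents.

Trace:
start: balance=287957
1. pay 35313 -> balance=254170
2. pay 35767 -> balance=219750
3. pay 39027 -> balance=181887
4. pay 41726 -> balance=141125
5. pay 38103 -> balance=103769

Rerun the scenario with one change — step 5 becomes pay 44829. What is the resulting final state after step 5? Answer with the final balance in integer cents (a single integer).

(re-executing from step 5 with the substitution; state before step 5: balance=141125)
5. pay 44829 -> balance=97043

97043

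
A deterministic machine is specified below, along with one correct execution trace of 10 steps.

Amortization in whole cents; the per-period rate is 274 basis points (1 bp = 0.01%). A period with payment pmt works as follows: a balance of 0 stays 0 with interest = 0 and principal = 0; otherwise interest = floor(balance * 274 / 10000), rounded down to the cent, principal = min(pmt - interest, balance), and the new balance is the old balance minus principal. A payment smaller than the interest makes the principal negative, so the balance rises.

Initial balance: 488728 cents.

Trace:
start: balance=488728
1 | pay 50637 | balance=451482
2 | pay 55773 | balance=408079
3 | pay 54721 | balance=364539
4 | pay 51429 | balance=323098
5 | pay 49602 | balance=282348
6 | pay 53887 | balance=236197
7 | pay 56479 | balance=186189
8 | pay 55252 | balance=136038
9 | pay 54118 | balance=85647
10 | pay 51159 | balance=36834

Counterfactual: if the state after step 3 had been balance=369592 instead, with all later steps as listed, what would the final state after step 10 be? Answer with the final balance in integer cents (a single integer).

state after step 3 := balance=369592
4 | pay 51429 | balance=328289
5 | pay 49602 | balance=287682
6 | pay 53887 | balance=241677
7 | pay 56479 | balance=191819
8 | pay 55252 | balance=141822
9 | pay 54118 | balance=91589
10 | pay 51159 | balance=42939

42939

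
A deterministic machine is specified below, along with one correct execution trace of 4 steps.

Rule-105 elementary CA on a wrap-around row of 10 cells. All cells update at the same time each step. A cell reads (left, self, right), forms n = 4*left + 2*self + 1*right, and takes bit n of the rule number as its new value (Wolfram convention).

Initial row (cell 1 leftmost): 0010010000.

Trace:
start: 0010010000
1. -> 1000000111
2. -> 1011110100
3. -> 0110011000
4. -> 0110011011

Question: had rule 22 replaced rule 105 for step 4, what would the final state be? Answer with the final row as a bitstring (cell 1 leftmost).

1001100100

(re-executing step 4 under rule 22; state before step 4: 0110011000)
4. -> 1001100100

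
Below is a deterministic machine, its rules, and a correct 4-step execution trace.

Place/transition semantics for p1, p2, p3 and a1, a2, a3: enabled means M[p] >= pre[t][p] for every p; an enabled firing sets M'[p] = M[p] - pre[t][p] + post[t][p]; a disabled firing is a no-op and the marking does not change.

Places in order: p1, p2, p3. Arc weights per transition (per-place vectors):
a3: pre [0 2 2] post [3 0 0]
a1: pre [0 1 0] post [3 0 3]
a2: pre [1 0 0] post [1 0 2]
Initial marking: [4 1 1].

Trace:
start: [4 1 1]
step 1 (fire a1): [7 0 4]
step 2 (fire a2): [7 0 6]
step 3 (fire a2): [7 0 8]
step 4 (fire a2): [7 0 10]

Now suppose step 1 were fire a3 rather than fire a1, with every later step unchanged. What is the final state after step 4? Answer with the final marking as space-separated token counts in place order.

4 1 7

(re-executing from step 1 with the substitution; state before step 1: [4 1 1])
step 1 (fire a3): [4 1 1]
step 2 (fire a2): [4 1 3]
step 3 (fire a2): [4 1 5]
step 4 (fire a2): [4 1 7]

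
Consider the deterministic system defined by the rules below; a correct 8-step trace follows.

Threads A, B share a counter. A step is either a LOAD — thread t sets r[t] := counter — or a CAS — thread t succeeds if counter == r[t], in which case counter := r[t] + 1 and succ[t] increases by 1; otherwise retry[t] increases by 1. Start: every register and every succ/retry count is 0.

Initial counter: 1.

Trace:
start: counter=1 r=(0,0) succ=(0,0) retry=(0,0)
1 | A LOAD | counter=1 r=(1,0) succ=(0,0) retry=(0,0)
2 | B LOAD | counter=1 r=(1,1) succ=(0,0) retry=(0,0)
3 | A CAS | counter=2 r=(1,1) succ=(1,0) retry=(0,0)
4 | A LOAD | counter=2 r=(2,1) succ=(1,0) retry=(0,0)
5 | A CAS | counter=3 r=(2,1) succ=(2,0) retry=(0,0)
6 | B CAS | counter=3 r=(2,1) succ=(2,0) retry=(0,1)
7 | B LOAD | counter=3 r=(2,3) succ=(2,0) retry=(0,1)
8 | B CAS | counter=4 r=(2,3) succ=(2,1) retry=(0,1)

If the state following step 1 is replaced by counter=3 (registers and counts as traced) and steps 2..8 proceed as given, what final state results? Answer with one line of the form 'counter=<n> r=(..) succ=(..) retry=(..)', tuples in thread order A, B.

state after step 1 := counter=3 r=(1,0) succ=(0,0) retry=(0,0)
2 | B LOAD | counter=3 r=(1,3) succ=(0,0) retry=(0,0)
3 | A CAS | counter=3 r=(1,3) succ=(0,0) retry=(1,0)
4 | A LOAD | counter=3 r=(3,3) succ=(0,0) retry=(1,0)
5 | A CAS | counter=4 r=(3,3) succ=(1,0) retry=(1,0)
6 | B CAS | counter=4 r=(3,3) succ=(1,0) retry=(1,1)
7 | B LOAD | counter=4 r=(3,4) succ=(1,0) retry=(1,1)
8 | B CAS | counter=5 r=(3,4) succ=(1,1) retry=(1,1)

counter=5 r=(3,4) succ=(1,1) retry=(1,1)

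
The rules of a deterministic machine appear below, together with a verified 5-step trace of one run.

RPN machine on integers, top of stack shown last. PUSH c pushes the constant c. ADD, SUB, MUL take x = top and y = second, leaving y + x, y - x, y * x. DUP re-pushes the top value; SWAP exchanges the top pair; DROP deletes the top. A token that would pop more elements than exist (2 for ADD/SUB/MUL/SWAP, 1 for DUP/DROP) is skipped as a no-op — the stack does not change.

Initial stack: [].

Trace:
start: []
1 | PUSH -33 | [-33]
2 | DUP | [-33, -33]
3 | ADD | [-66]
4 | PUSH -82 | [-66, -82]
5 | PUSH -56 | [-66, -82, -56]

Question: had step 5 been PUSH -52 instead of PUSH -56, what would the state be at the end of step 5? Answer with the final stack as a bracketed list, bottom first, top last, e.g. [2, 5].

[-66, -82, -52]

(re-executing from step 5 with the substitution; state before step 5: [-66, -82])
5 | PUSH -52 | [-66, -82, -52]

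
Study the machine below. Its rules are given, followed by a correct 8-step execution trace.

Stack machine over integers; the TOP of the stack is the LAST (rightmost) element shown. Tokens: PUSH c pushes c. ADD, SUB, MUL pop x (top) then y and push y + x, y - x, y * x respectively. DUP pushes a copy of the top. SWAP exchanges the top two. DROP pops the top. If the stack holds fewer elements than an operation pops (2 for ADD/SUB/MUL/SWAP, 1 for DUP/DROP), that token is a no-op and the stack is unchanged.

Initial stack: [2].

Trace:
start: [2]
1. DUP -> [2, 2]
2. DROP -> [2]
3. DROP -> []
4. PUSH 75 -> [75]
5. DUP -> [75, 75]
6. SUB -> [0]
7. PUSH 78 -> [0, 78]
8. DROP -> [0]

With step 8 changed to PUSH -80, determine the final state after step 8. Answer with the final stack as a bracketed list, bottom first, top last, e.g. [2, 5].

[0, 78, -80]

(re-executing from step 8 with the substitution; state before step 8: [0, 78])
8. PUSH -80 -> [0, 78, -80]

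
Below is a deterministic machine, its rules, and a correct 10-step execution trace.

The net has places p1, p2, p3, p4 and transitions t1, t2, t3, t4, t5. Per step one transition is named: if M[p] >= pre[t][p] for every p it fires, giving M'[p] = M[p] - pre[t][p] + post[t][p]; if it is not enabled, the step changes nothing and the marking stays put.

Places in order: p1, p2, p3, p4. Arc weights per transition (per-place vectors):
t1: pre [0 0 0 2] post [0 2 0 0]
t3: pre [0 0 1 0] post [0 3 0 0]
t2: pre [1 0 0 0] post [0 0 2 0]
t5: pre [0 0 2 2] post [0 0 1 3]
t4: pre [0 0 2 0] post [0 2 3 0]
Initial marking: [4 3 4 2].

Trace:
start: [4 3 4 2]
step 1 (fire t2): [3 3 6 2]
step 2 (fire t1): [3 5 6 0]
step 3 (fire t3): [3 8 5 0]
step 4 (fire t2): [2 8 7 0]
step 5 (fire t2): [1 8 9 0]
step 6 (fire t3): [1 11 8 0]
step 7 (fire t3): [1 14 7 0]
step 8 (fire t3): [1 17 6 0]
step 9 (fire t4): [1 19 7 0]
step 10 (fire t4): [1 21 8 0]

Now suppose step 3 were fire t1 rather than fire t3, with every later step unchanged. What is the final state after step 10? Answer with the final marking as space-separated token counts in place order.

1 18 9 0

(re-executing from step 3 with the substitution; state before step 3: [3 5 6 0])
step 3 (fire t1): [3 5 6 0]
step 4 (fire t2): [2 5 8 0]
step 5 (fire t2): [1 5 10 0]
step 6 (fire t3): [1 8 9 0]
step 7 (fire t3): [1 11 8 0]
step 8 (fire t3): [1 14 7 0]
step 9 (fire t4): [1 16 8 0]
step 10 (fire t4): [1 18 9 0]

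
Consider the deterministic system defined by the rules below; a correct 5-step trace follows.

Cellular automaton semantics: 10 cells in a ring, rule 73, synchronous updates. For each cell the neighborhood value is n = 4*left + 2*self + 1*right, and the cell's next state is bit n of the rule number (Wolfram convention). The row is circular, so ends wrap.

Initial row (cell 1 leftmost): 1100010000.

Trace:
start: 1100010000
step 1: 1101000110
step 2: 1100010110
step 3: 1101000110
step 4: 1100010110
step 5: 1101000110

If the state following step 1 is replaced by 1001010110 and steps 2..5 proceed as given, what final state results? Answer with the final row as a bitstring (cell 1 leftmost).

0011000110

state after step 1 := 1001010110
step 2: 0000000110
step 3: 1111110110
step 4: 1000010110
step 5: 0011000110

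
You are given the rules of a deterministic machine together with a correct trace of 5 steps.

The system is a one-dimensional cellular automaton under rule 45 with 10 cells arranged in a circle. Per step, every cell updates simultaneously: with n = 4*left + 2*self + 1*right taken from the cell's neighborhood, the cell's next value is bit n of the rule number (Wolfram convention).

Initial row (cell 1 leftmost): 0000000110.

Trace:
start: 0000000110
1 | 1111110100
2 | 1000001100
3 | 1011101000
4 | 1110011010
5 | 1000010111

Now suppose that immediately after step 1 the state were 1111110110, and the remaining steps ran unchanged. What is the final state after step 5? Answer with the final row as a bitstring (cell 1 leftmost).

state after step 1 := 1111110110
2 | 1000001101
3 | 0011101011
4 | 0010011110
5 | 1010010000

1010010000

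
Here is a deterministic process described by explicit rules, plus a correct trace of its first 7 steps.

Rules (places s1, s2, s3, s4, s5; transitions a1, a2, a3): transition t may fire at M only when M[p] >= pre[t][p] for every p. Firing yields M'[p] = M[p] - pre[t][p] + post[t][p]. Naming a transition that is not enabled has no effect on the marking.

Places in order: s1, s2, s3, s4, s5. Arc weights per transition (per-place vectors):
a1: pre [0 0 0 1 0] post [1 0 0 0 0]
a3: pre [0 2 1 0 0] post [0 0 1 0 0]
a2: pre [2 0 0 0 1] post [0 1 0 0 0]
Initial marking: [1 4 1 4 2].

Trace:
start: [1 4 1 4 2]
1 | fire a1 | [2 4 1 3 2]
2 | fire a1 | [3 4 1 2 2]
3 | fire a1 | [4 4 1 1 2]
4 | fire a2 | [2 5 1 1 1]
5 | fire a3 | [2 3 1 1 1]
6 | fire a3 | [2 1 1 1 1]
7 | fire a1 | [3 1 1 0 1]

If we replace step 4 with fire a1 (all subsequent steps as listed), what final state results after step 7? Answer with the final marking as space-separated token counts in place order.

5 0 1 0 2

(re-executing from step 4 with the substitution; state before step 4: [4 4 1 1 2])
4 | fire a1 | [5 4 1 0 2]
5 | fire a3 | [5 2 1 0 2]
6 | fire a3 | [5 0 1 0 2]
7 | fire a1 | [5 0 1 0 2]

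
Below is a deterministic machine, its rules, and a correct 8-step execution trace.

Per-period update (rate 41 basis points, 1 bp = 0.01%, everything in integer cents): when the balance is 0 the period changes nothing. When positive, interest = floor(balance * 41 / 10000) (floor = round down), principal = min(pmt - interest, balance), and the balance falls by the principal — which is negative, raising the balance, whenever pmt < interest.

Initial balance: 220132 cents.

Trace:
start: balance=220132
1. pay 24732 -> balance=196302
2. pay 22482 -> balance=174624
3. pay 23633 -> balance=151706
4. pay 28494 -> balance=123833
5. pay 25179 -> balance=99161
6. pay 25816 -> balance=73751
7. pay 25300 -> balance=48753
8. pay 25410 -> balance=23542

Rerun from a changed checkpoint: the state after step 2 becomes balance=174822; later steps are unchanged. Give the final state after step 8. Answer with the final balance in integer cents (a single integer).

state after step 2 := balance=174822
3. pay 23633 -> balance=151905
4. pay 28494 -> balance=124033
5. pay 25179 -> balance=99362
6. pay 25816 -> balance=73953
7. pay 25300 -> balance=48956
8. pay 25410 -> balance=23746

23746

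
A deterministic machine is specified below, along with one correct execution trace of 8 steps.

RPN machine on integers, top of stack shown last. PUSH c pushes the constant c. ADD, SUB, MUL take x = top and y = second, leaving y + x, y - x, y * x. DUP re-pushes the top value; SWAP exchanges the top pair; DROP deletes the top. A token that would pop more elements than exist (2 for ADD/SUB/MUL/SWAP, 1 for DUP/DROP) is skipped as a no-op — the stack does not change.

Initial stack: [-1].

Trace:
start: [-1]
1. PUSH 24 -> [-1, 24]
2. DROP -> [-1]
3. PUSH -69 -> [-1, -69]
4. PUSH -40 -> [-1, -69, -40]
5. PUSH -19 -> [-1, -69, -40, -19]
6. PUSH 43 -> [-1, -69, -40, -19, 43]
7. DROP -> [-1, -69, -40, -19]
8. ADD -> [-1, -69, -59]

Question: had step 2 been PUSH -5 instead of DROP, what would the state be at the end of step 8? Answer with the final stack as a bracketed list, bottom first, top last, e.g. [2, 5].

(re-executing from step 2 with the substitution; state before step 2: [-1, 24])
2. PUSH -5 -> [-1, 24, -5]
3. PUSH -69 -> [-1, 24, -5, -69]
4. PUSH -40 -> [-1, 24, -5, -69, -40]
5. PUSH -19 -> [-1, 24, -5, -69, -40, -19]
6. PUSH 43 -> [-1, 24, -5, -69, -40, -19, 43]
7. DROP -> [-1, 24, -5, -69, -40, -19]
8. ADD -> [-1, 24, -5, -69, -59]

[-1, 24, -5, -69, -59]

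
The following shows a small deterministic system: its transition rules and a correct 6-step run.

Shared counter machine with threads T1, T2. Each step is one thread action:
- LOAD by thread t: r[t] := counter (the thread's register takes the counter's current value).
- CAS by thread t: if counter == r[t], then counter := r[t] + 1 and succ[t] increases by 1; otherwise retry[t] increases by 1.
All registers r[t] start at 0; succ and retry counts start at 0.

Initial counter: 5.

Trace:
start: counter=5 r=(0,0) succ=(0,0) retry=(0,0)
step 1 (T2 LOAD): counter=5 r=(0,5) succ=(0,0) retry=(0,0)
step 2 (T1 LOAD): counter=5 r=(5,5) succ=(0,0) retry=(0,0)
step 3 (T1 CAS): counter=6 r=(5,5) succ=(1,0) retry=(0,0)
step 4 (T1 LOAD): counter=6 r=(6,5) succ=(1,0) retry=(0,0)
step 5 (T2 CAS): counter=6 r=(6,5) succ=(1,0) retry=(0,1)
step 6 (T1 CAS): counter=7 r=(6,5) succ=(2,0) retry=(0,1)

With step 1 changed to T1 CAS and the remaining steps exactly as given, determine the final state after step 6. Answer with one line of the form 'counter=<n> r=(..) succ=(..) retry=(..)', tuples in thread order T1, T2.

counter=7 r=(6,0) succ=(2,0) retry=(1,1)

(re-executing from step 1 with the substitution; state before step 1: counter=5 r=(0,0) succ=(0,0) retry=(0,0))
step 1 (T1 CAS): counter=5 r=(0,0) succ=(0,0) retry=(1,0)
step 2 (T1 LOAD): counter=5 r=(5,0) succ=(0,0) retry=(1,0)
step 3 (T1 CAS): counter=6 r=(5,0) succ=(1,0) retry=(1,0)
step 4 (T1 LOAD): counter=6 r=(6,0) succ=(1,0) retry=(1,0)
step 5 (T2 CAS): counter=6 r=(6,0) succ=(1,0) retry=(1,1)
step 6 (T1 CAS): counter=7 r=(6,0) succ=(2,0) retry=(1,1)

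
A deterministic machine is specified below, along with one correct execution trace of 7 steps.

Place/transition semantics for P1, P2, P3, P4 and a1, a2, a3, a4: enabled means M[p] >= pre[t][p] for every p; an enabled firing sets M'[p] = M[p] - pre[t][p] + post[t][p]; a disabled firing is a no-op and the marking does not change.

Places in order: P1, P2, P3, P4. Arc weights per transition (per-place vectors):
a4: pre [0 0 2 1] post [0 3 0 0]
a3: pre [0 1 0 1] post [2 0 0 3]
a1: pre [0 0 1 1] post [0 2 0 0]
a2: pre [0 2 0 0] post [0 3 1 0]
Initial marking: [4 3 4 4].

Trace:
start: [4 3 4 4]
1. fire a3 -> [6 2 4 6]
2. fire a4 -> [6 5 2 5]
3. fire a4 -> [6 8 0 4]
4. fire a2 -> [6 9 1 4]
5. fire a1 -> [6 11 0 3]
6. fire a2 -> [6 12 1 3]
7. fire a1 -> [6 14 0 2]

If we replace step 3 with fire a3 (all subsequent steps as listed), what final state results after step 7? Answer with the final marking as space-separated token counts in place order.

8 10 2 5

(re-executing from step 3 with the substitution; state before step 3: [6 5 2 5])
3. fire a3 -> [8 4 2 7]
4. fire a2 -> [8 5 3 7]
5. fire a1 -> [8 7 2 6]
6. fire a2 -> [8 8 3 6]
7. fire a1 -> [8 10 2 5]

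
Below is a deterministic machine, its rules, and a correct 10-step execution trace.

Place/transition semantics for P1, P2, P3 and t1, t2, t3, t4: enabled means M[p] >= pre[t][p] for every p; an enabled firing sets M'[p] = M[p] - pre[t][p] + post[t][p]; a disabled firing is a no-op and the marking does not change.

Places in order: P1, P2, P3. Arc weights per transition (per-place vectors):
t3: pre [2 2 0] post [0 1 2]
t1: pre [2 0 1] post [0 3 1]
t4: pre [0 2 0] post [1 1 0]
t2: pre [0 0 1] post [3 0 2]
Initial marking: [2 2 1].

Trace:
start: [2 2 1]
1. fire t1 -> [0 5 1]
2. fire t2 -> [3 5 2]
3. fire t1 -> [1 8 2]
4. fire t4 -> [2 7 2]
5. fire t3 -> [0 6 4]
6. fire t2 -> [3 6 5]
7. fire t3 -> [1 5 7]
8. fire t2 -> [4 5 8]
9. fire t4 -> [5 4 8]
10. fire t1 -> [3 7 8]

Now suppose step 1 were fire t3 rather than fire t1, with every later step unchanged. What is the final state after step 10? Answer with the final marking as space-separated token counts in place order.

(re-executing from step 1 with the substitution; state before step 1: [2 2 1])
1. fire t3 -> [0 1 3]
2. fire t2 -> [3 1 4]
3. fire t1 -> [1 4 4]
4. fire t4 -> [2 3 4]
5. fire t3 -> [0 2 6]
6. fire t2 -> [3 2 7]
7. fire t3 -> [1 1 9]
8. fire t2 -> [4 1 10]
9. fire t4 -> [4 1 10]
10. fire t1 -> [2 4 10]

2 4 10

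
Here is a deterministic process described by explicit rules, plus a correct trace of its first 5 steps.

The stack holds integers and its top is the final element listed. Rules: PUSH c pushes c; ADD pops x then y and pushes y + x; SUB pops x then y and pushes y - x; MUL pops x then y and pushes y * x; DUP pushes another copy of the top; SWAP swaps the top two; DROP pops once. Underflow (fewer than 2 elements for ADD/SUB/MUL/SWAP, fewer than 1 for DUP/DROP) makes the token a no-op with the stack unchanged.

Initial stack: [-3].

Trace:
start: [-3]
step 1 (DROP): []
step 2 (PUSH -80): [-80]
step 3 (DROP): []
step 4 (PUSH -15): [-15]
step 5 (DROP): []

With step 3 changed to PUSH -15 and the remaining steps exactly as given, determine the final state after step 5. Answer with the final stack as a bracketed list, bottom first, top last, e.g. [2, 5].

[-80, -15]

(re-executing from step 3 with the substitution; state before step 3: [-80])
step 3 (PUSH -15): [-80, -15]
step 4 (PUSH -15): [-80, -15, -15]
step 5 (DROP): [-80, -15]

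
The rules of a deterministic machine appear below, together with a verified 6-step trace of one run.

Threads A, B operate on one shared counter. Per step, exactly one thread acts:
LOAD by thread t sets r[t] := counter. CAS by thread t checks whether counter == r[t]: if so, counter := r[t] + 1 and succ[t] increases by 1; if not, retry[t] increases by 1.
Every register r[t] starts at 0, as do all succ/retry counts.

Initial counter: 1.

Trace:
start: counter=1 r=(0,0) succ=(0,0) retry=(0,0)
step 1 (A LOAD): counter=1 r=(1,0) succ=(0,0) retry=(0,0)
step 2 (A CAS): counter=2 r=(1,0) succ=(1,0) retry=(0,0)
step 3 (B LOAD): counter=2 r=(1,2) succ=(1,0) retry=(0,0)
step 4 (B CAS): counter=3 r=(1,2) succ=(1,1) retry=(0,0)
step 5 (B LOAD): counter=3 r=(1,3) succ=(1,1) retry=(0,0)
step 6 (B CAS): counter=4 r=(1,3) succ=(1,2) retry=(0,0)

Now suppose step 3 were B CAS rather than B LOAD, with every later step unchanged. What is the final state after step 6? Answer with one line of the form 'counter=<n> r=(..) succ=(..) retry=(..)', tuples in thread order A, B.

counter=3 r=(1,2) succ=(1,1) retry=(0,2)

(re-executing from step 3 with the substitution; state before step 3: counter=2 r=(1,0) succ=(1,0) retry=(0,0))
step 3 (B CAS): counter=2 r=(1,0) succ=(1,0) retry=(0,1)
step 4 (B CAS): counter=2 r=(1,0) succ=(1,0) retry=(0,2)
step 5 (B LOAD): counter=2 r=(1,2) succ=(1,0) retry=(0,2)
step 6 (B CAS): counter=3 r=(1,2) succ=(1,1) retry=(0,2)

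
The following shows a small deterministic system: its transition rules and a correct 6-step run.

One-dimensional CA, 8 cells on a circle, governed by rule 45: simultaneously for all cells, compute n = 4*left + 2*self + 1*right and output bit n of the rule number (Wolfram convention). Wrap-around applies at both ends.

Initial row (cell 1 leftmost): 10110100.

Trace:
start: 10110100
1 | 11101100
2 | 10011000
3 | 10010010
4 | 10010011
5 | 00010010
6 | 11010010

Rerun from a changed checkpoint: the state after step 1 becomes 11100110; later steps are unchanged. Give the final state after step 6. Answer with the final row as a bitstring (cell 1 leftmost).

state after step 1 := 11100110
2 | 10000101
3 | 00110111
4 | 00101100
5 | 10111001
6 | 01100001

01100001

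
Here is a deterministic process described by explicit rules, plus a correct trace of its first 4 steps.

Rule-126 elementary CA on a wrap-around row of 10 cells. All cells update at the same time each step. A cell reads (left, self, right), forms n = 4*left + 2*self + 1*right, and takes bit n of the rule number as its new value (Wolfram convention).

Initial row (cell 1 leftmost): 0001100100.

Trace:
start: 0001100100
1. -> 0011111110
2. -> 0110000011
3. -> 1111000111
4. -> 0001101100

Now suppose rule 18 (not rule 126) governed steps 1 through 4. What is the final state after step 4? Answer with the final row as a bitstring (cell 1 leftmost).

(re-executing steps 1..4 under rule 18; state before step 1: 0001100100)
1. -> 0010011010
2. -> 0101100001
3. -> 0000010010
4. -> 0000101101

0000101101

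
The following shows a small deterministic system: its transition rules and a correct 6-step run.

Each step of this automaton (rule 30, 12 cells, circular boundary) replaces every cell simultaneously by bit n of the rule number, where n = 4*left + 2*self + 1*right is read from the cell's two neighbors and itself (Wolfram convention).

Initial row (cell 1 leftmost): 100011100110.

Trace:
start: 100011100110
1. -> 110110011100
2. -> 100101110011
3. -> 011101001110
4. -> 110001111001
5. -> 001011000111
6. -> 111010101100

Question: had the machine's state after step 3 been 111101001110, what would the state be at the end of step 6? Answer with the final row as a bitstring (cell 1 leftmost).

001110101101

state after step 3 := 111101001110
4. -> 100001111000
5. -> 110011000101
6. -> 001110101101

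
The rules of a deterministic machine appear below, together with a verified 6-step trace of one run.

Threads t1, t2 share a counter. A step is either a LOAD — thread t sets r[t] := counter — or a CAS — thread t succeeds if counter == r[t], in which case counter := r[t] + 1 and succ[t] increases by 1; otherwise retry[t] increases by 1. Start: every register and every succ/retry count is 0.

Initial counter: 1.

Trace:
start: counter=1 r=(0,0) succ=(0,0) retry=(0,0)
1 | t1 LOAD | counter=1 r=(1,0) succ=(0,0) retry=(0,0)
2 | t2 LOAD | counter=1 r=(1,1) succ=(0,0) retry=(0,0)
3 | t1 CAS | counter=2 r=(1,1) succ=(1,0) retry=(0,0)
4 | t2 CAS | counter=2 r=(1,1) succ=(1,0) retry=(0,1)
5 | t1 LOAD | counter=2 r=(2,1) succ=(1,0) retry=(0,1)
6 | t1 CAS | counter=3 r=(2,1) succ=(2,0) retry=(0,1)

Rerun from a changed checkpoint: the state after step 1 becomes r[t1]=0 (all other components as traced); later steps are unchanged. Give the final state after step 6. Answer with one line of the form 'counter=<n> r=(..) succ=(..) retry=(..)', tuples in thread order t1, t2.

counter=3 r=(2,1) succ=(1,1) retry=(1,0)

state after step 1 := counter=1 r=(0,0) succ=(0,0) retry=(0,0)
2 | t2 LOAD | counter=1 r=(0,1) succ=(0,0) retry=(0,0)
3 | t1 CAS | counter=1 r=(0,1) succ=(0,0) retry=(1,0)
4 | t2 CAS | counter=2 r=(0,1) succ=(0,1) retry=(1,0)
5 | t1 LOAD | counter=2 r=(2,1) succ=(0,1) retry=(1,0)
6 | t1 CAS | counter=3 r=(2,1) succ=(1,1) retry=(1,0)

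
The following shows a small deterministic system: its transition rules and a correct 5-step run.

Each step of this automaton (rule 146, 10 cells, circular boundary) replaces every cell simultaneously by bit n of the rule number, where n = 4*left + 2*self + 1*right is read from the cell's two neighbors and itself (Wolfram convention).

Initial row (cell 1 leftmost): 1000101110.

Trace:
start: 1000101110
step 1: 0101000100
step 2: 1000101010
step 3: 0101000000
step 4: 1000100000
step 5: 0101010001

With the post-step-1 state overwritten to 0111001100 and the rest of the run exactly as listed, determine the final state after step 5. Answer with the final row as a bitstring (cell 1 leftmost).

state after step 1 := 0111001100
step 2: 1010110010
step 3: 0000001100
step 4: 0000010010
step 5: 0000101101

0000101101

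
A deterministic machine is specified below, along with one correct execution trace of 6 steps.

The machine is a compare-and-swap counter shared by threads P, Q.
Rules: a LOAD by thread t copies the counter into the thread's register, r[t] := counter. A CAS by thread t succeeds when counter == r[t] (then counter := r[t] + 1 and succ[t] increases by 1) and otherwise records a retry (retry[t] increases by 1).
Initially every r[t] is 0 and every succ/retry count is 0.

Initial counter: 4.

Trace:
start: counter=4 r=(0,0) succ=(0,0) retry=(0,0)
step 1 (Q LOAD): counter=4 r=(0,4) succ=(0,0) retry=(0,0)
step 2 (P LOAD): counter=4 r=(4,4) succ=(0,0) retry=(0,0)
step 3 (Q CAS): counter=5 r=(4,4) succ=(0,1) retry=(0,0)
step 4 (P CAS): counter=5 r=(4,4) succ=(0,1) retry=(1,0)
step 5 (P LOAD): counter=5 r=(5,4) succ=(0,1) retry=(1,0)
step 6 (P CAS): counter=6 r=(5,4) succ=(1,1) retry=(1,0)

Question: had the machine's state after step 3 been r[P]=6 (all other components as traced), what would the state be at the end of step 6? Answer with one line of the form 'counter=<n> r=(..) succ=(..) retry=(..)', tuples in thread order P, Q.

state after step 3 := counter=5 r=(6,4) succ=(0,1) retry=(0,0)
step 4 (P CAS): counter=5 r=(6,4) succ=(0,1) retry=(1,0)
step 5 (P LOAD): counter=5 r=(5,4) succ=(0,1) retry=(1,0)
step 6 (P CAS): counter=6 r=(5,4) succ=(1,1) retry=(1,0)

counter=6 r=(5,4) succ=(1,1) retry=(1,0)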